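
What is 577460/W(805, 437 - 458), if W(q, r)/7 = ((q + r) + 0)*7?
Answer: 144365/9604 ≈ 15.032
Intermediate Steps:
W(q, r) = 49*q + 49*r (W(q, r) = 7*(((q + r) + 0)*7) = 7*((q + r)*7) = 7*(7*q + 7*r) = 49*q + 49*r)
577460/W(805, 437 - 458) = 577460/(49*805 + 49*(437 - 458)) = 577460/(39445 + 49*(-21)) = 577460/(39445 - 1029) = 577460/38416 = 577460*(1/38416) = 144365/9604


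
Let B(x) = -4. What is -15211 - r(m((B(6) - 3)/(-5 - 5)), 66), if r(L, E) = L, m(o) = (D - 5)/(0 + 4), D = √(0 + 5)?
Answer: -60839/4 - √5/4 ≈ -15210.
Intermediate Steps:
D = √5 ≈ 2.2361
m(o) = -5/4 + √5/4 (m(o) = (√5 - 5)/(0 + 4) = (-5 + √5)/4 = (-5 + √5)*(¼) = -5/4 + √5/4)
-15211 - r(m((B(6) - 3)/(-5 - 5)), 66) = -15211 - (-5/4 + √5/4) = -15211 + (5/4 - √5/4) = -60839/4 - √5/4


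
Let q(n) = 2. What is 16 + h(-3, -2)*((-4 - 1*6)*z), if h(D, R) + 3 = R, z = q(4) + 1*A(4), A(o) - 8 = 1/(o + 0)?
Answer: 1057/2 ≈ 528.50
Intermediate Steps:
A(o) = 8 + 1/o (A(o) = 8 + 1/(o + 0) = 8 + 1/o)
z = 41/4 (z = 2 + 1*(8 + 1/4) = 2 + 1*(8 + ¼) = 2 + 1*(33/4) = 2 + 33/4 = 41/4 ≈ 10.250)
h(D, R) = -3 + R
16 + h(-3, -2)*((-4 - 1*6)*z) = 16 + (-3 - 2)*((-4 - 1*6)*(41/4)) = 16 - 5*(-4 - 6)*41/4 = 16 - (-50)*41/4 = 16 - 5*(-205/2) = 16 + 1025/2 = 1057/2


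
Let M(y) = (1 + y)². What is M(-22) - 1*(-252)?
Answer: 693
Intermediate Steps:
M(-22) - 1*(-252) = (1 - 22)² - 1*(-252) = (-21)² + 252 = 441 + 252 = 693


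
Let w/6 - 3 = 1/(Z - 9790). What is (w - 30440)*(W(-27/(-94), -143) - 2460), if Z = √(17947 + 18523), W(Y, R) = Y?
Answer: 33695361569472090/450295861 + 693639*√36470/4502958610 ≈ 7.4829e+7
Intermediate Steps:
Z = √36470 ≈ 190.97
w = 18 + 6/(-9790 + √36470) (w = 18 + 6/(√36470 - 9790) = 18 + 6/(-9790 + √36470) ≈ 17.999)
(w - 30440)*(W(-27/(-94), -143) - 2460) = ((172447860/9580763 - 3*√36470/47903815) - 30440)*(-27/(-94) - 2460) = (-291465977860/9580763 - 3*√36470/47903815)*(-27*(-1/94) - 2460) = (-291465977860/9580763 - 3*√36470/47903815)*(27/94 - 2460) = (-291465977860/9580763 - 3*√36470/47903815)*(-231213/94) = 33695361569472090/450295861 + 693639*√36470/4502958610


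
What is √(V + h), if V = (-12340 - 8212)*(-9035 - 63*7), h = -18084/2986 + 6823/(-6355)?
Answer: 3*√1947992781410973306385/9488015 ≈ 13955.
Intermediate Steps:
h = -67648649/9488015 (h = -18084*1/2986 + 6823*(-1/6355) = -9042/1493 - 6823/6355 = -67648649/9488015 ≈ -7.1299)
V = 194750752 (V = -20552*(-9035 - 441) = -20552*(-9476) = 194750752)
√(V + h) = √(194750752 - 67648649/9488015) = √(1847797988588631/9488015) = 3*√1947992781410973306385/9488015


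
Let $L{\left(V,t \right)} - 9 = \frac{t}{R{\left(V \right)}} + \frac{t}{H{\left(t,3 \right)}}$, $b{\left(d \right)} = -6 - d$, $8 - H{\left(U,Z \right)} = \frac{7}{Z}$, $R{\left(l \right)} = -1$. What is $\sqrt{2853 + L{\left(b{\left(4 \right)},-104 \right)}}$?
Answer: $\frac{\sqrt{851870}}{17} \approx 54.292$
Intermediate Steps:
$H{\left(U,Z \right)} = 8 - \frac{7}{Z}$
$L{\left(V,t \right)} = 9 - \frac{14 t}{17}$ ($L{\left(V,t \right)} = 9 + \left(\frac{t}{-1} + \frac{t}{8 - \frac{7}{3}}\right) = 9 + \left(t \left(-1\right) + \frac{t}{8 - \frac{7}{3}}\right) = 9 - \left(t - \frac{t}{8 - \frac{7}{3}}\right) = 9 - \left(t - \frac{t}{\frac{17}{3}}\right) = 9 - \left(t - t \frac{3}{17}\right) = 9 + \left(- t + \frac{3 t}{17}\right) = 9 - \frac{14 t}{17}$)
$\sqrt{2853 + L{\left(b{\left(4 \right)},-104 \right)}} = \sqrt{2853 + \left(9 - - \frac{1456}{17}\right)} = \sqrt{2853 + \left(9 + \frac{1456}{17}\right)} = \sqrt{2853 + \frac{1609}{17}} = \sqrt{\frac{50110}{17}} = \frac{\sqrt{851870}}{17}$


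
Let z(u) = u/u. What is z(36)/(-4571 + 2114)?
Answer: -1/2457 ≈ -0.00040700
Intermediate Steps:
z(u) = 1
z(36)/(-4571 + 2114) = 1/(-4571 + 2114) = 1/(-2457) = 1*(-1/2457) = -1/2457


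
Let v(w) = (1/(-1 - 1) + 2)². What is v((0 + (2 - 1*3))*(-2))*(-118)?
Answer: -531/2 ≈ -265.50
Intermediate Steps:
v(w) = 9/4 (v(w) = (1/(-2) + 2)² = (-½ + 2)² = (3/2)² = 9/4)
v((0 + (2 - 1*3))*(-2))*(-118) = (9/4)*(-118) = -531/2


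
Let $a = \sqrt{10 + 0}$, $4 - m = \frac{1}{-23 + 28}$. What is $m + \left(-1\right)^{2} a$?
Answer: $\frac{19}{5} + \sqrt{10} \approx 6.9623$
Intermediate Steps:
$m = \frac{19}{5}$ ($m = 4 - \frac{1}{-23 + 28} = 4 - \frac{1}{5} = \frac{19}{5} \approx 3.8$)
$a = \sqrt{10} \approx 3.1623$
$m + \left(-1\right)^{2} a = \frac{19}{5} + \left(-1\right)^{2} \sqrt{10} = \frac{19}{5} + 1 \sqrt{10} = \frac{19}{5} + \sqrt{10}$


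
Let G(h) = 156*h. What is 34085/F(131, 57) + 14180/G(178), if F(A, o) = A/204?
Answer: 48270550675/909402 ≈ 53079.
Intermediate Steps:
F(A, o) = A/204 (F(A, o) = A*(1/204) = A/204)
34085/F(131, 57) + 14180/G(178) = 34085/(((1/204)*131)) + 14180/((156*178)) = 34085/(131/204) + 14180/27768 = 34085*(204/131) + 14180*(1/27768) = 6953340/131 + 3545/6942 = 48270550675/909402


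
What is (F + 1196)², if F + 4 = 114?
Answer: 1705636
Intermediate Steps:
F = 110 (F = -4 + 114 = 110)
(F + 1196)² = (110 + 1196)² = 1306² = 1705636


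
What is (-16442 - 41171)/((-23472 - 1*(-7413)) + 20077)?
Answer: -57613/4018 ≈ -14.339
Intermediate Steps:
(-16442 - 41171)/((-23472 - 1*(-7413)) + 20077) = -57613/((-23472 + 7413) + 20077) = -57613/(-16059 + 20077) = -57613/4018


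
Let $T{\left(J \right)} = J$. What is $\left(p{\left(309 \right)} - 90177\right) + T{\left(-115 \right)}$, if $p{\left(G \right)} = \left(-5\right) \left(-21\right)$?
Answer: $-90187$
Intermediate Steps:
$p{\left(G \right)} = 105$
$\left(p{\left(309 \right)} - 90177\right) + T{\left(-115 \right)} = \left(105 - 90177\right) - 115 = -90072 - 115 = -90187$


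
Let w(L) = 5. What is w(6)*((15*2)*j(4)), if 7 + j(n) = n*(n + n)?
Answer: 3750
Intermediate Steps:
j(n) = -7 + 2*n² (j(n) = -7 + n*(n + n) = -7 + n*(2*n) = -7 + 2*n²)
w(6)*((15*2)*j(4)) = 5*((15*2)*(-7 + 2*4²)) = 5*(30*(-7 + 2*16)) = 5*(30*(-7 + 32)) = 5*(30*25) = 5*750 = 3750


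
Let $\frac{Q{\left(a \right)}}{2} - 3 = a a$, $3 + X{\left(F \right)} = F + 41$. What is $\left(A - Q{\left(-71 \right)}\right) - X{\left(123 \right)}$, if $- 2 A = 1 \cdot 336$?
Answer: $-10417$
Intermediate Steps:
$X{\left(F \right)} = 38 + F$ ($X{\left(F \right)} = -3 + \left(F + 41\right) = -3 + \left(41 + F\right) = 38 + F$)
$A = -168$ ($A = - \frac{1 \cdot 336}{2} = \left(- \frac{1}{2}\right) 336 = -168$)
$Q{\left(a \right)} = 6 + 2 a^{2}$ ($Q{\left(a \right)} = 6 + 2 a a = 6 + 2 a^{2}$)
$\left(A - Q{\left(-71 \right)}\right) - X{\left(123 \right)} = \left(-168 - \left(6 + 2 \left(-71\right)^{2}\right)\right) - \left(38 + 123\right) = \left(-168 - \left(6 + 2 \cdot 5041\right)\right) - 161 = \left(-168 - \left(6 + 10082\right)\right) - 161 = \left(-168 - 10088\right) - 161 = -10256 - 161 = -10417$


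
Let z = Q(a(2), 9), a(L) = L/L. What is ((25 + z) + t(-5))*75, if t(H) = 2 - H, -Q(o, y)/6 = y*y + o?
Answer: -34500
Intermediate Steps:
a(L) = 1
Q(o, y) = -6*o - 6*y² (Q(o, y) = -6*(y*y + o) = -6*(y² + o) = -6*(o + y²) = -6*o - 6*y²)
z = -492 (z = -6*1 - 6*9² = -6 - 6*81 = -6 - 486 = -492)
((25 + z) + t(-5))*75 = ((25 - 492) + (2 - 1*(-5)))*75 = (-467 + (2 + 5))*75 = (-467 + 7)*75 = -460*75 = -34500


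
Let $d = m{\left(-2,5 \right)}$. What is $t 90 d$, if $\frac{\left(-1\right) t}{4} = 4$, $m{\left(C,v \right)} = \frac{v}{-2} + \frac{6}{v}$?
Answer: $1872$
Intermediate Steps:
$m{\left(C,v \right)} = \frac{6}{v} - \frac{v}{2}$ ($m{\left(C,v \right)} = v \left(- \frac{1}{2}\right) + \frac{6}{v} = - \frac{v}{2} + \frac{6}{v} = \frac{6}{v} - \frac{v}{2}$)
$d = - \frac{13}{10}$ ($d = \frac{6}{5} - \frac{5}{2} = - \frac{13}{10} \approx -1.3$)
$t = -16$ ($t = \left(-4\right) 4 = -16$)
$t 90 d = \left(-16\right) 90 \left(- \frac{13}{10}\right) = \left(-1440\right) \left(- \frac{13}{10}\right) = 1872$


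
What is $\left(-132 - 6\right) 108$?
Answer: $-14904$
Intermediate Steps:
$\left(-132 - 6\right) 108 = \left(-138\right) 108 = -14904$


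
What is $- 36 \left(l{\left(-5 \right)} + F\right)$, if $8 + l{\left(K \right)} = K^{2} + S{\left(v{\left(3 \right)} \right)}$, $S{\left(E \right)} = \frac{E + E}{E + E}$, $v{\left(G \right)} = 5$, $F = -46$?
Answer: $1008$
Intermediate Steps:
$S{\left(E \right)} = 1$ ($S{\left(E \right)} = \frac{2 E}{2 E} = 2 E \frac{1}{2 E} = 1$)
$l{\left(K \right)} = -7 + K^{2}$ ($l{\left(K \right)} = -8 + \left(K^{2} + 1\right) = -8 + \left(1 + K^{2}\right) = -7 + K^{2}$)
$- 36 \left(l{\left(-5 \right)} + F\right) = - 36 \left(\left(-7 + \left(-5\right)^{2}\right) - 46\right) = - 36 \left(\left(-7 + 25\right) - 46\right) = - 36 \left(18 - 46\right) = \left(-36\right) \left(-28\right) = 1008$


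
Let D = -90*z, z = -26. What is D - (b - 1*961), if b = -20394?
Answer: 23695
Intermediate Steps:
D = 2340 (D = -90*(-26) = 2340)
D - (b - 1*961) = 2340 - (-20394 - 1*961) = 2340 - (-20394 - 961) = 2340 - 1*(-21355) = 2340 + 21355 = 23695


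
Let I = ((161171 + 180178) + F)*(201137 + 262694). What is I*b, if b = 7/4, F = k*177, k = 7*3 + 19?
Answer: 1131285200493/4 ≈ 2.8282e+11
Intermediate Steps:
k = 40 (k = 21 + 19 = 40)
F = 7080 (F = 40*177 = 7080)
I = 161612171499 (I = ((161171 + 180178) + 7080)*(201137 + 262694) = (341349 + 7080)*463831 = 348429*463831 = 161612171499)
b = 7/4 (b = 7*(¼) = 7/4 ≈ 1.7500)
I*b = 161612171499*(7/4) = 1131285200493/4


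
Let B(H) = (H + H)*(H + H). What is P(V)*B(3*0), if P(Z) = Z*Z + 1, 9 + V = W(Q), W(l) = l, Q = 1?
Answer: 0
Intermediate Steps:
B(H) = 4*H² (B(H) = (2*H)*(2*H) = 4*H²)
V = -8 (V = -9 + 1 = -8)
P(Z) = 1 + Z² (P(Z) = Z² + 1 = 1 + Z²)
P(V)*B(3*0) = (1 + (-8)²)*(4*(3*0)²) = (1 + 64)*(4*0²) = 65*(4*0) = 65*0 = 0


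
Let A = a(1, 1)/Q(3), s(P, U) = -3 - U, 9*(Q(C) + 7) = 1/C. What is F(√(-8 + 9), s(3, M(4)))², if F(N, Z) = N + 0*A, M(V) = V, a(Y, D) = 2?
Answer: 1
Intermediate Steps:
Q(C) = -7 + 1/(9*C)
A = -27/94 (A = 2/(-7 + (⅑)/3) = 2/(-7 + (⅑)*(⅓)) = 2/(-7 + 1/27) = 2/(-188/27) = 2*(-27/188) = -27/94 ≈ -0.28723)
F(N, Z) = N (F(N, Z) = N + 0*(-27/94) = N + 0 = N)
F(√(-8 + 9), s(3, M(4)))² = (√(-8 + 9))² = (√1)² = 1² = 1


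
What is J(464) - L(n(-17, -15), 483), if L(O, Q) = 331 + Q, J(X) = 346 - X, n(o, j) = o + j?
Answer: -932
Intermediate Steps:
n(o, j) = j + o
J(464) - L(n(-17, -15), 483) = (346 - 1*464) - (331 + 483) = (346 - 464) - 1*814 = -118 - 814 = -932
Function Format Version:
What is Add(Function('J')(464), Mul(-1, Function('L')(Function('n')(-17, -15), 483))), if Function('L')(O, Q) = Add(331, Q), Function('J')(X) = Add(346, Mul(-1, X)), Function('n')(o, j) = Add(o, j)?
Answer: -932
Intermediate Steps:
Function('n')(o, j) = Add(j, o)
Add(Function('J')(464), Mul(-1, Function('L')(Function('n')(-17, -15), 483))) = Add(Add(346, Mul(-1, 464)), Mul(-1, Add(331, 483))) = Add(Add(346, -464), Mul(-1, 814)) = Add(-118, -814) = -932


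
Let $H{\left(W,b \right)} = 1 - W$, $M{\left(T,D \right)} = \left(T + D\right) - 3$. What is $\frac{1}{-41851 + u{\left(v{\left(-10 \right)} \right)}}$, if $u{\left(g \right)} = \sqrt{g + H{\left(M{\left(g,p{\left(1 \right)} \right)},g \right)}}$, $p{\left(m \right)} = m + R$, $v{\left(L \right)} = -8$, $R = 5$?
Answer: $- \frac{41851}{1751506203} - \frac{i \sqrt{2}}{1751506203} \approx -2.3894 \cdot 10^{-5} - 8.0743 \cdot 10^{-10} i$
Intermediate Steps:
$p{\left(m \right)} = 5 + m$ ($p{\left(m \right)} = m + 5 = 5 + m$)
$M{\left(T,D \right)} = -3 + D + T$ ($M{\left(T,D \right)} = \left(D + T\right) - 3 = -3 + D + T$)
$u{\left(g \right)} = i \sqrt{2}$ ($u{\left(g \right)} = \sqrt{g - \left(2 + g\right)} = \sqrt{-2} = i \sqrt{2}$)
$\frac{1}{-41851 + u{\left(v{\left(-10 \right)} \right)}} = \frac{1}{-41851 + i \sqrt{2}}$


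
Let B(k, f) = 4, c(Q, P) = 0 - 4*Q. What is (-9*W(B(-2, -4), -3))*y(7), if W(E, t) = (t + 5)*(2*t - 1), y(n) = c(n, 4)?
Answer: -3528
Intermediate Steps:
c(Q, P) = -4*Q
y(n) = -4*n
W(E, t) = (-1 + 2*t)*(5 + t) (W(E, t) = (5 + t)*(-1 + 2*t) = (-1 + 2*t)*(5 + t))
(-9*W(B(-2, -4), -3))*y(7) = (-9*(-5 + 2*(-3)² + 9*(-3)))*(-4*7) = -9*(-5 + 2*9 - 27)*(-28) = -9*(-5 + 18 - 27)*(-28) = -9*(-14)*(-28) = 126*(-28) = -3528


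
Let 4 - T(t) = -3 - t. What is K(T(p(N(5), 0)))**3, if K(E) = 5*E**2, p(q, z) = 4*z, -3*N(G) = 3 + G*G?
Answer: 14706125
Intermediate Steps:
N(G) = -1 - G**2/3 (N(G) = -(3 + G*G)/3 = -(3 + G**2)/3 = -1 - G**2/3)
T(t) = 7 + t (T(t) = 4 - (-3 - t) = 4 + (3 + t) = 7 + t)
K(T(p(N(5), 0)))**3 = (5*(7 + 4*0)**2)**3 = (5*(7 + 0)**2)**3 = (5*7**2)**3 = (5*49)**3 = 245**3 = 14706125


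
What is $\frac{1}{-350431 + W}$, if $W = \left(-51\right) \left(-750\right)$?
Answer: $- \frac{1}{312181} \approx -3.2033 \cdot 10^{-6}$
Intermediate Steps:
$W = 38250$
$\frac{1}{-350431 + W} = \frac{1}{-350431 + 38250} = \frac{1}{-312181} = - \frac{1}{312181}$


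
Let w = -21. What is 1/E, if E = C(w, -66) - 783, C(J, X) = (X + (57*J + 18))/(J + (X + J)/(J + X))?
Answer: -4/2883 ≈ -0.0013874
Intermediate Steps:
C(J, X) = (18 + X + 57*J)/(1 + J) (C(J, X) = (X + (18 + 57*J))/(J + (J + X)/(J + X)) = (18 + X + 57*J)/(J + 1) = (18 + X + 57*J)/(1 + J))
E = -2883/4 (E = (18 - 66 + 57*(-21))/(1 - 21) - 783 = (18 - 66 - 1197)/(-20) - 783 = -1/20*(-1245) - 783 = 249/4 - 783 = -2883/4 ≈ -720.75)
1/E = 1/(-2883/4) = -4/2883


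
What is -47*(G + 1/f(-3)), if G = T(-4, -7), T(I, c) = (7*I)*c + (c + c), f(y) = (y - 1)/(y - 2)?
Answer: -34451/4 ≈ -8612.8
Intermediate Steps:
f(y) = (-1 + y)/(-2 + y)
T(I, c) = 2*c + 7*I*c (T(I, c) = 7*I*c + 2*c = 2*c + 7*I*c)
G = 182 (G = -7*(2 + 7*(-4)) = -7*(2 - 28) = -7*(-26) = 182)
-47*(G + 1/f(-3)) = -47*(182 + 1/((-1 - 3)/(-2 - 3))) = -47*(182 + 1/(-4/(-5))) = -47*(182 + 1/(-⅕*(-4))) = -47*(182 + 1/(⅘)) = -47*(182 + 5/4) = -47*733/4 = -34451/4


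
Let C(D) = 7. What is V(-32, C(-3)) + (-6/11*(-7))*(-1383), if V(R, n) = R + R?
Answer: -58790/11 ≈ -5344.5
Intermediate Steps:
V(R, n) = 2*R
V(-32, C(-3)) + (-6/11*(-7))*(-1383) = 2*(-32) + (-6/11*(-7))*(-1383) = -64 + (-6/11*(-7))*(-1383) = -64 + (-2*3/11*(-7))*(-1383) = -64 - 6/11*(-7)*(-1383) = -64 + (42/11)*(-1383) = -64 - 58086/11 = -58790/11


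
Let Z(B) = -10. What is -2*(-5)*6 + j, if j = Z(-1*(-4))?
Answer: 50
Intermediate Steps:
j = -10
-2*(-5)*6 + j = -2*(-5)*6 - 10 = 10*6 - 10 = 60 - 10 = 50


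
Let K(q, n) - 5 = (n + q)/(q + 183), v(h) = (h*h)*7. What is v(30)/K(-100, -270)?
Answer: 11620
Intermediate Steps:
v(h) = 7*h² (v(h) = h²*7 = 7*h²)
K(q, n) = 5 + (n + q)/(183 + q) (K(q, n) = 5 + (n + q)/(q + 183) = 5 + (n + q)/(183 + q))
v(30)/K(-100, -270) = (7*30²)/(((915 - 270 + 6*(-100))/(183 - 100))) = (7*900)/(((915 - 270 - 600)/83)) = 6300/(((1/83)*45)) = 6300/(45/83) = 6300*(83/45) = 11620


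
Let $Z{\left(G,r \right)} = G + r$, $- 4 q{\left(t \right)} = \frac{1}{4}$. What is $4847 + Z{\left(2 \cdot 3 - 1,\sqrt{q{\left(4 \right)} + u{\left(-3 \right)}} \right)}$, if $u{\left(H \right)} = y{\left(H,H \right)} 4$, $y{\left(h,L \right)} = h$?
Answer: $4852 + \frac{i \sqrt{193}}{4} \approx 4852.0 + 3.4731 i$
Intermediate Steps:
$q{\left(t \right)} = - \frac{1}{16}$ ($q{\left(t \right)} = - \frac{1}{4 \cdot 4} = \left(- \frac{1}{4}\right) \frac{1}{4} = - \frac{1}{16}$)
$u{\left(H \right)} = 4 H$ ($u{\left(H \right)} = H 4 = 4 H$)
$4847 + Z{\left(2 \cdot 3 - 1,\sqrt{q{\left(4 \right)} + u{\left(-3 \right)}} \right)} = 4847 + \left(\left(2 \cdot 3 - 1\right) + \sqrt{- \frac{1}{16} + 4 \left(-3\right)}\right) = 4847 + \left(\left(6 - 1\right) + \sqrt{- \frac{1}{16} - 12}\right) = 4847 + \left(5 + \sqrt{- \frac{193}{16}}\right) = 4847 + \left(5 + \frac{i \sqrt{193}}{4}\right) = 4852 + \frac{i \sqrt{193}}{4}$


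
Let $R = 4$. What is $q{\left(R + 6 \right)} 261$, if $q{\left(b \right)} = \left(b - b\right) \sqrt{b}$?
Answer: $0$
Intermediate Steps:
$q{\left(b \right)} = 0$ ($q{\left(b \right)} = 0 \sqrt{b} = 0$)
$q{\left(R + 6 \right)} 261 = 0 \cdot 261 = 0$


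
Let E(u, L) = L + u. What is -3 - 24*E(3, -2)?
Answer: -27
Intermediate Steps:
-3 - 24*E(3, -2) = -3 - 24*(-2 + 3) = -3 - 24*1 = -3 - 24 = -27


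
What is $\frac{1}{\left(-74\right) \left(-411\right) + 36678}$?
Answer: $\frac{1}{67092} \approx 1.4905 \cdot 10^{-5}$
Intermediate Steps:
$\frac{1}{\left(-74\right) \left(-411\right) + 36678} = \frac{1}{30414 + 36678} = \frac{1}{67092}$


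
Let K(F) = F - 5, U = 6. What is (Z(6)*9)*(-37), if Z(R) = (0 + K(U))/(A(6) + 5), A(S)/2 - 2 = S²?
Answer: -37/9 ≈ -4.1111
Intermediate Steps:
A(S) = 4 + 2*S²
K(F) = -5 + F
Z(R) = 1/81 (Z(R) = (0 + (-5 + 6))/((4 + 2*6²) + 5) = (0 + 1)/((4 + 2*36) + 5) = 1/((4 + 72) + 5) = 1/(76 + 5) = 1/81)
(Z(6)*9)*(-37) = ((1/81)*9)*(-37) = (⅑)*(-37) = -37/9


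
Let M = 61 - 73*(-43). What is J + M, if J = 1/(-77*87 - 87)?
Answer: 21715199/6786 ≈ 3200.0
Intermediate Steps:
M = 3200 (M = 61 + 3139 = 3200)
J = -1/6786 (J = 1/(-6699 - 87) = 1/(-6786) = -1/6786 ≈ -0.00014736)
J + M = -1/6786 + 3200 = 21715199/6786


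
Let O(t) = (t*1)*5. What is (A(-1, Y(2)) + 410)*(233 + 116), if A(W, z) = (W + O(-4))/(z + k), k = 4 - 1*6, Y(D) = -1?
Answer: 145533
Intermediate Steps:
O(t) = 5*t (O(t) = t*5 = 5*t)
k = -2 (k = 4 - 6 = -2)
A(W, z) = (-20 + W)/(-2 + z) (A(W, z) = (W + 5*(-4))/(z - 2) = (W - 20)/(-2 + z) = (-20 + W)/(-2 + z))
(A(-1, Y(2)) + 410)*(233 + 116) = ((-20 - 1)/(-2 - 1) + 410)*(233 + 116) = (-21/(-3) + 410)*349 = (-1/3*(-21) + 410)*349 = (7 + 410)*349 = 417*349 = 145533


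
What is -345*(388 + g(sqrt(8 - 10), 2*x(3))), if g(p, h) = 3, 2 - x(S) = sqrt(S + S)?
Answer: -134895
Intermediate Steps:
x(S) = 2 - sqrt(2)*sqrt(S) (x(S) = 2 - sqrt(S + S) = 2 - sqrt(2*S) = 2 - sqrt(2)*sqrt(S))
-345*(388 + g(sqrt(8 - 10), 2*x(3))) = -345*(388 + 3) = -345*391 = -134895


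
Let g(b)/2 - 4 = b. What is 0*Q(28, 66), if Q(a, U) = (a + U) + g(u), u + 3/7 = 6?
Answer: 0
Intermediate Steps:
u = 39/7 (u = -3/7 + 6 = 39/7 ≈ 5.5714)
g(b) = 8 + 2*b
Q(a, U) = 134/7 + U + a (Q(a, U) = (a + U) + (8 + 2*(39/7)) = (U + a) + (8 + 78/7) = (U + a) + 134/7 = 134/7 + U + a)
0*Q(28, 66) = 0*(134/7 + 66 + 28) = 0*(792/7) = 0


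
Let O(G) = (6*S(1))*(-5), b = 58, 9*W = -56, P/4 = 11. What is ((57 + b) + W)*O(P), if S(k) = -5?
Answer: 48950/3 ≈ 16317.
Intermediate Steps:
P = 44 (P = 4*11 = 44)
W = -56/9 (W = (1/9)*(-56) = -56/9 ≈ -6.2222)
O(G) = 150 (O(G) = (6*(-5))*(-5) = -30*(-5) = 150)
((57 + b) + W)*O(P) = ((57 + 58) - 56/9)*150 = (115 - 56/9)*150 = (979/9)*150 = 48950/3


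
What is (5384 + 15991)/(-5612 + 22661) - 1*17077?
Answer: -97041466/5683 ≈ -17076.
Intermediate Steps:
(5384 + 15991)/(-5612 + 22661) - 1*17077 = 21375/17049 - 17077 = 21375*(1/17049) - 17077 = 7125/5683 - 17077 = -97041466/5683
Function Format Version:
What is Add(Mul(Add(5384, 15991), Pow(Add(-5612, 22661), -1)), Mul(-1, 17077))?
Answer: Rational(-97041466, 5683) ≈ -17076.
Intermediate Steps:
Add(Mul(Add(5384, 15991), Pow(Add(-5612, 22661), -1)), Mul(-1, 17077)) = Add(Mul(21375, Pow(17049, -1)), -17077) = Add(Mul(21375, Rational(1, 17049)), -17077) = Add(Rational(7125, 5683), -17077) = Rational(-97041466, 5683)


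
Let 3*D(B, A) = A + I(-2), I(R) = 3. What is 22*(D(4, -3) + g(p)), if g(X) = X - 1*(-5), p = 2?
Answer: 154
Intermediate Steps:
D(B, A) = 1 + A/3 (D(B, A) = (A + 3)/3 = (3 + A)/3 = 1 + A/3)
g(X) = 5 + X (g(X) = X + 5 = 5 + X)
22*(D(4, -3) + g(p)) = 22*((1 + (1/3)*(-3)) + (5 + 2)) = 22*((1 - 1) + 7) = 22*(0 + 7) = 22*7 = 154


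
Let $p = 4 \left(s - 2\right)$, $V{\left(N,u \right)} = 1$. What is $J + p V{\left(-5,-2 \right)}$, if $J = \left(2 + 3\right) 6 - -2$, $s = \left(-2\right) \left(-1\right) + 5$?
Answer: $52$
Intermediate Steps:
$s = 7$ ($s = 2 + 5 = 7$)
$J = 32$ ($J = 5 \cdot 6 + 2 = 30 + 2 = 32$)
$p = 20$ ($p = 4 \left(7 - 2\right) = 4 \cdot 5 = 20$)
$J + p V{\left(-5,-2 \right)} = 32 + 20 \cdot 1 = 32 + 20 = 52$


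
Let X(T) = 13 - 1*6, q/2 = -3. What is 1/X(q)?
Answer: 1/7 ≈ 0.14286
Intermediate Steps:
q = -6 (q = 2*(-3) = -6)
X(T) = 7 (X(T) = 13 - 6 = 7)
1/X(q) = 1/7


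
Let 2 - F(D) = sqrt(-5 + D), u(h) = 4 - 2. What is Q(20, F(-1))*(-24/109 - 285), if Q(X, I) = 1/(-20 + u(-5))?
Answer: 10363/654 ≈ 15.846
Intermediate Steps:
u(h) = 2
F(D) = 2 - sqrt(-5 + D)
Q(X, I) = -1/18 (Q(X, I) = 1/(-20 + 2) = 1/(-18) = -1/18)
Q(20, F(-1))*(-24/109 - 285) = -(-24/109 - 285)/18 = -1/18*(-31089/109) = 10363/654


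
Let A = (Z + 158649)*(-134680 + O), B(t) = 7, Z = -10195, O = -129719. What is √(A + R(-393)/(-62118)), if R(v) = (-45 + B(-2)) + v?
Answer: I*√16828450571749640894/20706 ≈ 1.9812e+5*I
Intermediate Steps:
A = -39251089146 (A = (-10195 + 158649)*(-134680 - 129719) = 148454*(-264399) = -39251089146)
R(v) = -38 + v (R(v) = (-45 + 7) + v = -38 + v)
√(A + R(-393)/(-62118)) = √(-39251089146 + (-38 - 393)/(-62118)) = √(-39251089146 - 431*(-1/62118)) = √(-39251089146 + 431/62118) = √(-2438199155570797/62118) = I*√16828450571749640894/20706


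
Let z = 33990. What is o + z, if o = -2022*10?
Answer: 13770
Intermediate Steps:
o = -20220
o + z = -20220 + 33990 = 13770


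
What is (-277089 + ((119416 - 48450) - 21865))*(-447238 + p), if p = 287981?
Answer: 36308684916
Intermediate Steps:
(-277089 + ((119416 - 48450) - 21865))*(-447238 + p) = (-277089 + ((119416 - 48450) - 21865))*(-447238 + 287981) = (-277089 + (70966 - 21865))*(-159257) = (-277089 + 49101)*(-159257) = -227988*(-159257) = 36308684916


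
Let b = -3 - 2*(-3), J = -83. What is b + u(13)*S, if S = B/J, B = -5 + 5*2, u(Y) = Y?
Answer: 184/83 ≈ 2.2169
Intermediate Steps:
B = 5 (B = -5 + 10 = 5)
S = -5/83 (S = 5/(-83) = 5*(-1/83) = -5/83 ≈ -0.060241)
b = 3 (b = -3 + 6 = 3)
b + u(13)*S = 3 + 13*(-5/83) = 3 - 65/83 = 184/83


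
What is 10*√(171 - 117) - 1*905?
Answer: -905 + 30*√6 ≈ -831.52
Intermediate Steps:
10*√(171 - 117) - 1*905 = 10*√54 - 905 = 10*(3*√6) - 905 = 30*√6 - 905 = -905 + 30*√6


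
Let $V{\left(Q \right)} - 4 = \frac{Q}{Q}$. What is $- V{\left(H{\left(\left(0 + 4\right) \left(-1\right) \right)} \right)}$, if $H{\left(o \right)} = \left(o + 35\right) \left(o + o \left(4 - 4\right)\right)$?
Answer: $-5$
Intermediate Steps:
$H{\left(o \right)} = o \left(35 + o\right)$ ($H{\left(o \right)} = \left(35 + o\right) \left(o + o 0\right) = \left(35 + o\right) \left(o + 0\right) = \left(35 + o\right) o = o \left(35 + o\right)$)
$V{\left(Q \right)} = 5$ ($V{\left(Q \right)} = 4 + \frac{Q}{Q} = 4 + 1 = 5$)
$- V{\left(H{\left(\left(0 + 4\right) \left(-1\right) \right)} \right)} = \left(-1\right) 5 = -5$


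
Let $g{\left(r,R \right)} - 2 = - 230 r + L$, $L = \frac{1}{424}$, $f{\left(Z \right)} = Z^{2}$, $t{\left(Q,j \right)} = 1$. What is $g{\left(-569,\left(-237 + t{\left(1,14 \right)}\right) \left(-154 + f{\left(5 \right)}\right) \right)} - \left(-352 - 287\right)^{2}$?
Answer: $- \frac{117638375}{424} \approx -2.7745 \cdot 10^{5}$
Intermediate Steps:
$L = \frac{1}{424} \approx 0.0023585$
$g{\left(r,R \right)} = \frac{849}{424} - 230 r$ ($g{\left(r,R \right)} = 2 - \left(- \frac{1}{424} + 230 r\right) = \frac{849}{424} - 230 r$)
$g{\left(-569,\left(-237 + t{\left(1,14 \right)}\right) \left(-154 + f{\left(5 \right)}\right) \right)} - \left(-352 - 287\right)^{2} = \left(\frac{849}{424} - -130870\right) - \left(-352 - 287\right)^{2} = \left(\frac{849}{424} + 130870\right) - \left(-639\right)^{2} = \frac{55489729}{424} - 408321 = - \frac{117638375}{424}$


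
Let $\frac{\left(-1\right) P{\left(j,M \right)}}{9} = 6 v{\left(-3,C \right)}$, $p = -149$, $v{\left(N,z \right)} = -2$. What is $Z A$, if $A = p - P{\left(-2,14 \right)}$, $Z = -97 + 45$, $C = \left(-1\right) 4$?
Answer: $13364$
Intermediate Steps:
$C = -4$
$P{\left(j,M \right)} = 108$ ($P{\left(j,M \right)} = - 9 \cdot 6 \left(-2\right) = \left(-9\right) \left(-12\right) = 108$)
$Z = -52$
$A = -257$ ($A = -149 - 108 = -257$)
$Z A = \left(-52\right) \left(-257\right) = 13364$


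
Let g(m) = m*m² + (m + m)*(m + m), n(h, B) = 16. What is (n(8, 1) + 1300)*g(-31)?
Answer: -34146252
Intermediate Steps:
g(m) = m³ + 4*m² (g(m) = m³ + (2*m)*(2*m) = m³ + 4*m²)
(n(8, 1) + 1300)*g(-31) = (16 + 1300)*((-31)²*(4 - 31)) = 1316*(961*(-27)) = 1316*(-25947) = -34146252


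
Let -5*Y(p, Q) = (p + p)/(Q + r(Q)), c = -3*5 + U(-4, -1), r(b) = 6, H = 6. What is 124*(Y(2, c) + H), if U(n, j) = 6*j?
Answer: 56296/75 ≈ 750.61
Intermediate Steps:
c = -21 (c = -3*5 + 6*(-1) = -15 - 6 = -21)
Y(p, Q) = -2*p/(5*(6 + Q)) (Y(p, Q) = -(p + p)/(5*(Q + 6)) = -2*p/(5*(6 + Q)))
124*(Y(2, c) + H) = 124*(-2*2/(30 + 5*(-21)) + 6) = 124*(-2*2/(30 - 105) + 6) = 124*(-2*2/(-75) + 6) = 124*(-2*2*(-1/75) + 6) = 124*(4/75 + 6) = 124*(454/75) = 56296/75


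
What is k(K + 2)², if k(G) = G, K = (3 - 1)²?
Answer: 36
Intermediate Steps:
K = 4 (K = 2² = 4)
k(K + 2)² = (4 + 2)² = 6² = 36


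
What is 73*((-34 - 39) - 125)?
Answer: -14454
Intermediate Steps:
73*((-34 - 39) - 125) = 73*(-73 - 125) = 73*(-198) = -14454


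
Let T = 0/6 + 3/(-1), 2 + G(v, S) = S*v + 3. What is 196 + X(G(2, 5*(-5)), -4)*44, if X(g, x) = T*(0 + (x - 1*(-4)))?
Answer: 196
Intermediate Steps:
G(v, S) = 1 + S*v (G(v, S) = -2 + (S*v + 3) = -2 + (3 + S*v) = 1 + S*v)
T = -3 (T = 0*(⅙) + 3*(-1) = 0 - 3 = -3)
X(g, x) = -12 - 3*x (X(g, x) = -3*(0 + (x - 1*(-4))) = -3*(0 + (x + 4)) = -3*(0 + (4 + x)) = -3*(4 + x) = -12 - 3*x)
196 + X(G(2, 5*(-5)), -4)*44 = 196 + (-12 - 3*(-4))*44 = 196 + (-12 + 12)*44 = 196 + 0*44 = 196 + 0 = 196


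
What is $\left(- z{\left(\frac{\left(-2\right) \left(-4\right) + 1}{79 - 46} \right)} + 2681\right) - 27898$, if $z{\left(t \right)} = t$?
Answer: $- \frac{277390}{11} \approx -25217.0$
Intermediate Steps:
$\left(- z{\left(\frac{\left(-2\right) \left(-4\right) + 1}{79 - 46} \right)} + 2681\right) - 27898 = \left(- \frac{\left(-2\right) \left(-4\right) + 1}{79 - 46} + 2681\right) - 27898 = \left(- \frac{8 + 1}{33} + 2681\right) - 27898 = \left(- \frac{9}{33} + 2681\right) - 27898 = \left(\left(-1\right) \frac{3}{11} + 2681\right) - 27898 = \left(- \frac{3}{11} + 2681\right) - 27898 = \frac{29488}{11} - 27898 = - \frac{277390}{11}$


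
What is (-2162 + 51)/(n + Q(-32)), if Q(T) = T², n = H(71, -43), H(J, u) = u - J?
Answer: -2111/910 ≈ -2.3198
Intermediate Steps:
n = -114 (n = -43 - 1*71 = -43 - 71 = -114)
(-2162 + 51)/(n + Q(-32)) = (-2162 + 51)/(-114 + (-32)²) = -2111/(-114 + 1024) = -2111/910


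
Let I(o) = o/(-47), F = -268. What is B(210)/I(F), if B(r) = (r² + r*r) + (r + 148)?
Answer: 2081113/134 ≈ 15531.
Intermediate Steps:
B(r) = 148 + r + 2*r² (B(r) = (r² + r²) + (148 + r) = 2*r² + (148 + r) = 148 + r + 2*r²)
I(o) = -o/47 (I(o) = o*(-1/47) = -o/47)
B(210)/I(F) = (148 + 210 + 2*210²)/((-1/47*(-268))) = (148 + 210 + 2*44100)/(268/47) = (148 + 210 + 88200)*(47/268) = 88558*(47/268) = 2081113/134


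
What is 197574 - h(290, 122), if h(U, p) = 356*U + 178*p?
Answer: 72618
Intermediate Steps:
h(U, p) = 178*p + 356*U
197574 - h(290, 122) = 197574 - (178*122 + 356*290) = 197574 - (21716 + 103240) = 197574 - 1*124956 = 197574 - 124956 = 72618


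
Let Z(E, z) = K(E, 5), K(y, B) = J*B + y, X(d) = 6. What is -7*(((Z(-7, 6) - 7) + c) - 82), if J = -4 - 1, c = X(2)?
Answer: 805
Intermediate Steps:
c = 6
J = -5
K(y, B) = y - 5*B (K(y, B) = -5*B + y = y - 5*B)
Z(E, z) = -25 + E (Z(E, z) = E - 5*5 = E - 25 = -25 + E)
-7*(((Z(-7, 6) - 7) + c) - 82) = -7*((((-25 - 7) - 7) + 6) - 82) = -7*(((-32 - 7) + 6) - 82) = -7*((-39 + 6) - 82) = -7*(-33 - 82) = -7*(-115) = 805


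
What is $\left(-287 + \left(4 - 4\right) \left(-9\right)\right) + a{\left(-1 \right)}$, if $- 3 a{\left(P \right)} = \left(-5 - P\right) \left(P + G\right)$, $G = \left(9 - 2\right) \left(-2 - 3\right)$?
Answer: $-335$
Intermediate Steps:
$G = -35$ ($G = 7 \left(-5\right) = -35$)
$a{\left(P \right)} = - \frac{\left(-35 + P\right) \left(-5 - P\right)}{3}$ ($a{\left(P \right)} = - \frac{\left(-5 - P\right) \left(P - 35\right)}{3} = - \frac{\left(-5 - P\right) \left(-35 + P\right)}{3} = - \frac{\left(-35 + P\right) \left(-5 - P\right)}{3}$)
$\left(-287 + \left(4 - 4\right) \left(-9\right)\right) + a{\left(-1 \right)} = \left(-287 + \left(4 - 4\right) \left(-9\right)\right) - \left(\frac{145}{3} - \frac{1}{3}\right) = \left(-287 + 0 \left(-9\right)\right) + \left(- \frac{175}{3} + 10 + \frac{1}{3} \cdot 1\right) = \left(-287 + 0\right) + \left(- \frac{175}{3} + 10 + \frac{1}{3}\right) = -287 - 48 = -335$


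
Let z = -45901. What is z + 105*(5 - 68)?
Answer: -52516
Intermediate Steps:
z + 105*(5 - 68) = -45901 + 105*(5 - 68) = -45901 + 105*(-63) = -45901 - 6615 = -52516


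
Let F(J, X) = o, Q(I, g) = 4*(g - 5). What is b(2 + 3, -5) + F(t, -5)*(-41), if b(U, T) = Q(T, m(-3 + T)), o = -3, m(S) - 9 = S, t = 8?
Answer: 107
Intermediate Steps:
m(S) = 9 + S
Q(I, g) = -20 + 4*g (Q(I, g) = 4*(-5 + g) = -20 + 4*g)
F(J, X) = -3
b(U, T) = 4 + 4*T (b(U, T) = -20 + 4*(9 + (-3 + T)) = -20 + 4*(6 + T) = -20 + (24 + 4*T) = 4 + 4*T)
b(2 + 3, -5) + F(t, -5)*(-41) = (4 + 4*(-5)) - 3*(-41) = (4 - 20) + 123 = -16 + 123 = 107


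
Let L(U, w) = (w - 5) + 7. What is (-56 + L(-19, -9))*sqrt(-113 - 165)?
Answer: -63*I*sqrt(278) ≈ -1050.4*I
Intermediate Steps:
L(U, w) = 2 + w (L(U, w) = (-5 + w) + 7 = 2 + w)
(-56 + L(-19, -9))*sqrt(-113 - 165) = (-56 + (2 - 9))*sqrt(-113 - 165) = (-56 - 7)*sqrt(-278) = -63*I*sqrt(278)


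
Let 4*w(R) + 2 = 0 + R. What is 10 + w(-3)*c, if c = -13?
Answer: 105/4 ≈ 26.250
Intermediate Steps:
w(R) = -½ + R/4 (w(R) = -½ + (0 + R)/4 = -½ + R/4)
10 + w(-3)*c = 10 + (-½ + (¼)*(-3))*(-13) = 10 + (-½ - ¾)*(-13) = 10 - 5/4*(-13) = 10 + 65/4 = 105/4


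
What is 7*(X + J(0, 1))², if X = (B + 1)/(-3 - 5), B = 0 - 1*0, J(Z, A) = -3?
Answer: 4375/64 ≈ 68.359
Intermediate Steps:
B = 0 (B = 0 + 0 = 0)
X = -⅛ (X = (0 + 1)/(-3 - 5) = 1/(-8) = 1*(-⅛) = -⅛ ≈ -0.12500)
7*(X + J(0, 1))² = 7*(-⅛ - 3)² = 7*(-25/8)² = 7*(625/64) = 4375/64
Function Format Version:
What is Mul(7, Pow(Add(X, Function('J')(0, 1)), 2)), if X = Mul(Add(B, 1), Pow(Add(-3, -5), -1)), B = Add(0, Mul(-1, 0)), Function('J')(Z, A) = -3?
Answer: Rational(4375, 64) ≈ 68.359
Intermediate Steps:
B = 0 (B = Add(0, 0) = 0)
X = Rational(-1, 8) (X = Mul(Add(0, 1), Pow(Add(-3, -5), -1)) = Mul(1, Pow(-8, -1)) = Mul(1, Rational(-1, 8)) = Rational(-1, 8) ≈ -0.12500)
Mul(7, Pow(Add(X, Function('J')(0, 1)), 2)) = Mul(7, Pow(Add(Rational(-1, 8), -3), 2)) = Mul(7, Pow(Rational(-25, 8), 2)) = Mul(7, Rational(625, 64)) = Rational(4375, 64)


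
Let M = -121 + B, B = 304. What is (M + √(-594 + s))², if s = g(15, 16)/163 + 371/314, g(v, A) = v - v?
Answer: (57462 + I*√58449530)²/98596 ≈ 32896.0 + 8911.3*I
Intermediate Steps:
g(v, A) = 0
M = 183 (M = -121 + 304 = 183)
s = 371/314 (s = 0/163 + 371/314 = 0*(1/163) + 371*(1/314) = 0 + 371/314 = 371/314 ≈ 1.1815)
(M + √(-594 + s))² = (183 + √(-594 + 371/314))² = (183 + √(-186145/314))² = (183 + I*√58449530/314)²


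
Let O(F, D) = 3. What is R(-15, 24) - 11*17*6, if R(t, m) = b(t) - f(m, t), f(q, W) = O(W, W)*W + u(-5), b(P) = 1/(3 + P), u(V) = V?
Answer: -12865/12 ≈ -1072.1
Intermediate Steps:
f(q, W) = -5 + 3*W (f(q, W) = 3*W - 5 = -5 + 3*W)
R(t, m) = 5 + 1/(3 + t) - 3*t (R(t, m) = 1/(3 + t) - (-5 + 3*t) = 1/(3 + t) + (5 - 3*t) = 5 + 1/(3 + t) - 3*t)
R(-15, 24) - 11*17*6 = (1 + (3 - 15)*(5 - 3*(-15)))/(3 - 15) - 11*17*6 = (1 - 12*(5 + 45))/(-12) - 187*6 = -(1 - 12*50)/12 - 1122 = -(1 - 600)/12 - 1122 = -1/12*(-599) - 1122 = 599/12 - 1122 = -12865/12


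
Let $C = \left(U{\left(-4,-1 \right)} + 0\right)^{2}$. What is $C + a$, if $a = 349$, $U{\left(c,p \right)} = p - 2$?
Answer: $358$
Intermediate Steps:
$U{\left(c,p \right)} = -2 + p$
$C = 9$ ($C = \left(\left(-2 - 1\right) + 0\right)^{2} = \left(-3 + 0\right)^{2} = \left(-3\right)^{2} = 9$)
$C + a = 9 + 349 = 358$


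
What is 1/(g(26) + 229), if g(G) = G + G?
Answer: 1/281 ≈ 0.0035587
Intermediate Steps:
g(G) = 2*G
1/(g(26) + 229) = 1/(2*26 + 229) = 1/(52 + 229) = 1/281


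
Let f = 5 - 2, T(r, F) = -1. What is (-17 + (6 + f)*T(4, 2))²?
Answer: 676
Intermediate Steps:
f = 3
(-17 + (6 + f)*T(4, 2))² = (-17 + (6 + 3)*(-1))² = (-17 + 9*(-1))² = (-17 - 9)² = (-26)² = 676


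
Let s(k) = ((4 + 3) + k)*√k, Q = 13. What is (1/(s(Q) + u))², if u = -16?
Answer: 341/1527696 + 5*√13/190962 ≈ 0.00031762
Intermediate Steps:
s(k) = √k*(7 + k) (s(k) = (7 + k)*√k = √k*(7 + k))
(1/(s(Q) + u))² = (1/(√13*(7 + 13) - 16))² = (1/(√13*20 - 16))² = (1/(20*√13 - 16))² = (1/(-16 + 20*√13))² = (-16 + 20*√13)⁻²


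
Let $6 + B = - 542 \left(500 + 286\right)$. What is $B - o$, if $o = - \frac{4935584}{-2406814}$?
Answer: $- \frac{512675511118}{1203407} \approx -4.2602 \cdot 10^{5}$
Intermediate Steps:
$o = \frac{2467792}{1203407}$ ($o = \left(-4935584\right) \left(- \frac{1}{2406814}\right) = \frac{2467792}{1203407} \approx 2.0507$)
$B = -426018$ ($B = -6 - 542 \left(500 + 286\right) = -6 - 426012 = -426018$)
$B - o = -426018 - \frac{2467792}{1203407} = - \frac{512675511118}{1203407}$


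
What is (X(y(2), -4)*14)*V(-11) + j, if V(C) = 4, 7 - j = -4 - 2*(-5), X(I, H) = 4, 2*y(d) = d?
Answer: 225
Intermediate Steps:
y(d) = d/2
j = 1 (j = 7 - (-4 - 2*(-5)) = 7 - (-4 + 10) = 7 - 1*6 = 7 - 6 = 1)
(X(y(2), -4)*14)*V(-11) + j = (4*14)*4 + 1 = 56*4 + 1 = 224 + 1 = 225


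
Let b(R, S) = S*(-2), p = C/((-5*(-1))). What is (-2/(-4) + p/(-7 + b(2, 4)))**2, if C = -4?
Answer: 6889/22500 ≈ 0.30618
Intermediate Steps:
p = -4/5 (p = -4/((-5*(-1))) = -4/5 ≈ -0.80000)
b(R, S) = -2*S
(-2/(-4) + p/(-7 + b(2, 4)))**2 = (-2/(-4) - 4/(5*(-7 - 2*4)))**2 = (-2*(-1/4) - 4/(5*(-7 - 8)))**2 = (1/2 - 4/5/(-15))**2 = (1/2 - 4/5*(-1/15))**2 = (1/2 + 4/75)**2 = (83/150)**2 = 6889/22500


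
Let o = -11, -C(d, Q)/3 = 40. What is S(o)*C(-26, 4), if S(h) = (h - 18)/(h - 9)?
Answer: -174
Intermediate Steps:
C(d, Q) = -120 (C(d, Q) = -3*40 = -120)
S(h) = (-18 + h)/(-9 + h)
S(o)*C(-26, 4) = ((-18 - 11)/(-9 - 11))*(-120) = (-29/(-20))*(-120) = -1/20*(-29)*(-120) = (29/20)*(-120) = -174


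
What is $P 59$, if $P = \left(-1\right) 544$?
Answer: $-32096$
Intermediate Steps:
$P = -544$
$P 59 = \left(-544\right) 59 = -32096$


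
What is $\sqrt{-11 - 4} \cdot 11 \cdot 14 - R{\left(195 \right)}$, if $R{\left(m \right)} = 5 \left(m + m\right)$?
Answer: $-1950 + 154 i \sqrt{15} \approx -1950.0 + 596.44 i$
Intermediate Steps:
$R{\left(m \right)} = 10 m$ ($R{\left(m \right)} = 5 \cdot 2 m = 10 m$)
$\sqrt{-11 - 4} \cdot 11 \cdot 14 - R{\left(195 \right)} = \sqrt{-11 - 4} \cdot 11 \cdot 14 - 10 \cdot 195 = \sqrt{-15} \cdot 11 \cdot 14 - 1950 = i \sqrt{15} \cdot 11 \cdot 14 - 1950 = 11 i \sqrt{15} \cdot 14 - 1950 = 154 i \sqrt{15} - 1950 = -1950 + 154 i \sqrt{15}$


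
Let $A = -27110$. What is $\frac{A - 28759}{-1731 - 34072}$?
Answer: $\frac{55869}{35803} \approx 1.5605$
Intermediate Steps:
$\frac{A - 28759}{-1731 - 34072} = \frac{-27110 - 28759}{-1731 - 34072} = - \frac{55869}{-35803} = \left(-55869\right) \left(- \frac{1}{35803}\right) = \frac{55869}{35803}$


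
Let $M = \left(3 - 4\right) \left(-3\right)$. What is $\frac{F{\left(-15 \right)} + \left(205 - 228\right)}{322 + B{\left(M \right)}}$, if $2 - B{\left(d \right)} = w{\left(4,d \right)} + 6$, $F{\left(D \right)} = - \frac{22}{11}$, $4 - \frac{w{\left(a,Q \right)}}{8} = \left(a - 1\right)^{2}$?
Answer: $- \frac{25}{358} \approx -0.069832$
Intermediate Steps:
$M = 3$ ($M = \left(-1\right) \left(-3\right) = 3$)
$w{\left(a,Q \right)} = 32 - 8 \left(-1 + a\right)^{2}$ ($w{\left(a,Q \right)} = 32 - 8 \left(a - 1\right)^{2} = 32 - 8 \left(-1 + a\right)^{2}$)
$F{\left(D \right)} = -2$ ($F{\left(D \right)} = \left(-22\right) \frac{1}{11} = -2$)
$B{\left(d \right)} = 36$ ($B{\left(d \right)} = 2 - \left(\left(32 - 8 \left(-1 + 4\right)^{2}\right) + 6\right) = 2 - \left(\left(32 - 8 \cdot 3^{2}\right) + 6\right) = 2 - \left(\left(32 - 72\right) + 6\right) = 2 - \left(-40 + 6\right) = 2 - -34 = 2 + 34 = 36$)
$\frac{F{\left(-15 \right)} + \left(205 - 228\right)}{322 + B{\left(M \right)}} = \frac{-2 + \left(205 - 228\right)}{322 + 36} = \frac{-2 - 23}{358} = \left(-25\right) \frac{1}{358} = - \frac{25}{358}$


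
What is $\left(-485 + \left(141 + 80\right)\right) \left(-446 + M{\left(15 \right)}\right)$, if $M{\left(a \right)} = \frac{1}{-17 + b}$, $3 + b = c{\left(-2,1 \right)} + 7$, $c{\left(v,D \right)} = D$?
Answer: $117766$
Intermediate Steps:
$b = 5$ ($b = -3 + \left(1 + 7\right) = -3 + 8 = 5$)
$M{\left(a \right)} = - \frac{1}{12}$ ($M{\left(a \right)} = \frac{1}{-17 + 5} = \frac{1}{-12} = - \frac{1}{12}$)
$\left(-485 + \left(141 + 80\right)\right) \left(-446 + M{\left(15 \right)}\right) = \left(-485 + \left(141 + 80\right)\right) \left(-446 - \frac{1}{12}\right) = \left(-485 + 221\right) \left(- \frac{5353}{12}\right) = \left(-264\right) \left(- \frac{5353}{12}\right) = 117766$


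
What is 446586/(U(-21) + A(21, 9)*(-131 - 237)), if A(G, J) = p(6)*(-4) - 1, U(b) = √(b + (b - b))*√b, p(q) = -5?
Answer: -446586/7013 ≈ -63.680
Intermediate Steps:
U(b) = b (U(b) = √(b + 0)*√b = √b*√b = b)
A(G, J) = 19 (A(G, J) = -5*(-4) - 1 = 20 - 1 = 19)
446586/(U(-21) + A(21, 9)*(-131 - 237)) = 446586/(-21 + 19*(-131 - 237)) = 446586/(-21 + 19*(-368)) = 446586/(-21 - 6992) = 446586/(-7013) = 446586*(-1/7013) = -446586/7013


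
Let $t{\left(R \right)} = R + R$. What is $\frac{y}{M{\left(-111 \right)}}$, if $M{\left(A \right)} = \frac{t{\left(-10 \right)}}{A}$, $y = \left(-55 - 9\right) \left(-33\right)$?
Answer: $\frac{58608}{5} \approx 11722.0$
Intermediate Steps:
$t{\left(R \right)} = 2 R$
$y = 2112$ ($y = \left(-64\right) \left(-33\right) = 2112$)
$M{\left(A \right)} = - \frac{20}{A}$ ($M{\left(A \right)} = \frac{2 \left(-10\right)}{A} = - \frac{20}{A}$)
$\frac{y}{M{\left(-111 \right)}} = \frac{2112}{\left(-20\right) \frac{1}{-111}} = \frac{2112}{\left(-20\right) \left(- \frac{1}{111}\right)} = \frac{2112}{\frac{20}{111}} = 2112 \cdot \frac{111}{20} = \frac{58608}{5}$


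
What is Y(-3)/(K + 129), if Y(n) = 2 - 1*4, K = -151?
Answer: 1/11 ≈ 0.090909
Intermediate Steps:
Y(n) = -2 (Y(n) = 2 - 4 = -2)
Y(-3)/(K + 129) = -2/(-151 + 129) = -2/(-22) = -1/22*(-2) = 1/11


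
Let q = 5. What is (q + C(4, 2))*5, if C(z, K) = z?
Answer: 45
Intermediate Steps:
(q + C(4, 2))*5 = (5 + 4)*5 = 9*5 = 45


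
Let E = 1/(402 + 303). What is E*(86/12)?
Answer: 43/4230 ≈ 0.010165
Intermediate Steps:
E = 1/705 ≈ 0.0014184
E*(86/12) = (86/12)/705 = (86*(1/12))/705 = (1/705)*(43/6) = 43/4230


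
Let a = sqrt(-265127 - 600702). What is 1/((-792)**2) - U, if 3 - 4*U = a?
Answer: -470447/627264 + I*sqrt(865829)/4 ≈ -0.75 + 232.62*I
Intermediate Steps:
a = I*sqrt(865829) (a = sqrt(-865829) = I*sqrt(865829) ≈ 930.5*I)
U = 3/4 - I*sqrt(865829)/4 ≈ 0.75 - 232.62*I
1/((-792)**2) - U = 1/((-792)**2) - (3/4 - I*sqrt(865829)/4) = 1/627264 + (-3/4 + I*sqrt(865829)/4) = -470447/627264 + I*sqrt(865829)/4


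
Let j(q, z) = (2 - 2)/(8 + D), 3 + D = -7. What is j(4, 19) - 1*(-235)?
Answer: 235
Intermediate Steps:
D = -10 (D = -3 - 7 = -10)
j(q, z) = 0 (j(q, z) = (2 - 2)/(8 - 10) = 0/(-2) = 0*(-½) = 0)
j(4, 19) - 1*(-235) = 0 - 1*(-235) = 0 + 235 = 235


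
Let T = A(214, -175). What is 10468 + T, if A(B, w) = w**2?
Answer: 41093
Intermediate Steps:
T = 30625 (T = (-175)**2 = 30625)
10468 + T = 10468 + 30625 = 41093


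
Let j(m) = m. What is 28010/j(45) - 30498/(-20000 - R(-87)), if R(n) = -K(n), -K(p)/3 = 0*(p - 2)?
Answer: 56157241/90000 ≈ 623.97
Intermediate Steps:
K(p) = 0 (K(p) = -0*(p - 2) = -0*(-2 + p) = -3*0 = 0)
R(n) = 0 (R(n) = -1*0 = 0)
28010/j(45) - 30498/(-20000 - R(-87)) = 28010/45 - 30498/(-20000 - 1*0) = 28010*(1/45) - 30498/(-20000 + 0) = 5602/9 - 30498/(-20000) = 5602/9 - 30498*(-1/20000) = 5602/9 + 15249/10000 = 56157241/90000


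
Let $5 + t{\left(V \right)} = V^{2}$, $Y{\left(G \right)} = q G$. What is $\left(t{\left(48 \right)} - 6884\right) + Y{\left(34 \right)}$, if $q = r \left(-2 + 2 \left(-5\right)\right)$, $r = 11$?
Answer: $-9073$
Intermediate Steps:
$q = -132$ ($q = 11 \left(-2 + 2 \left(-5\right)\right) = 11 \left(-2 - 10\right) = 11 \left(-12\right) = -132$)
$Y{\left(G \right)} = - 132 G$
$t{\left(V \right)} = -5 + V^{2}$
$\left(t{\left(48 \right)} - 6884\right) + Y{\left(34 \right)} = \left(\left(-5 + 48^{2}\right) - 6884\right) - 4488 = \left(\left(-5 + 2304\right) - 6884\right) - 4488 = \left(2299 - 6884\right) - 4488 = -4585 - 4488 = -9073$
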